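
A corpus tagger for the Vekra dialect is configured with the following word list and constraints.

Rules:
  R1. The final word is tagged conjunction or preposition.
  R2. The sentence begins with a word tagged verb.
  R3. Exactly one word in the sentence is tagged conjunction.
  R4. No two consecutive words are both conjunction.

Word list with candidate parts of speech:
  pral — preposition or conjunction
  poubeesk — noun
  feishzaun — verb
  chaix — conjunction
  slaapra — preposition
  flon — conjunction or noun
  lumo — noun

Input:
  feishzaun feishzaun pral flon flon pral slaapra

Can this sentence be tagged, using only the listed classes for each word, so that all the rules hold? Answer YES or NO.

YES

Candidates per position — 1:feishzaun {verb}; 2:feishzaun {verb}; 3:pral {preposition,conjunction}; 4:flon {conjunction,noun}; 5:flon {conjunction,noun}; 6:pral {preposition,conjunction}; 7:slaapra {preposition}.
One satisfying assignment: verb verb preposition noun noun conjunction preposition.
Checking: rule 1 satisfied; rule 2 satisfied; rule 3 satisfied; rule 4 satisfied.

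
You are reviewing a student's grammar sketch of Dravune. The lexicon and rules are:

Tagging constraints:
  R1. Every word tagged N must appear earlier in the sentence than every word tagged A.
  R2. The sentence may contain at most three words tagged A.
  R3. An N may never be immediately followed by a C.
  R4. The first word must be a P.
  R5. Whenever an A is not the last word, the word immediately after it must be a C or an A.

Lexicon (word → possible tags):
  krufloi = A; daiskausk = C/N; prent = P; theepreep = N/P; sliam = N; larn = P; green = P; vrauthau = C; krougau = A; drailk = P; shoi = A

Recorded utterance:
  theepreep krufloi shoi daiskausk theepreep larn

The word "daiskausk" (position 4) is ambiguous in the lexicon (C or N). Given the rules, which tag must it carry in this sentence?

C

Candidates per position — 1:theepreep {N,P}; 2:krufloi {A}; 3:shoi {A}; 4:daiskausk {C,N}; 5:theepreep {N,P}; 6:larn {P}.
Position 1: tagging it N would leave rule 4 unsatisfiable, so it must be P.
Position 4: tagging it N would leave rule 1 unsatisfiable, so it must be C.
Position 5: tagging it N would leave rule 1 unsatisfiable, so it must be P.
That leaves exactly one tagging: P A A C P P.
Check: rule 1 holds; rule 2 holds; rule 3 holds; rule 4 holds; rule 5 holds.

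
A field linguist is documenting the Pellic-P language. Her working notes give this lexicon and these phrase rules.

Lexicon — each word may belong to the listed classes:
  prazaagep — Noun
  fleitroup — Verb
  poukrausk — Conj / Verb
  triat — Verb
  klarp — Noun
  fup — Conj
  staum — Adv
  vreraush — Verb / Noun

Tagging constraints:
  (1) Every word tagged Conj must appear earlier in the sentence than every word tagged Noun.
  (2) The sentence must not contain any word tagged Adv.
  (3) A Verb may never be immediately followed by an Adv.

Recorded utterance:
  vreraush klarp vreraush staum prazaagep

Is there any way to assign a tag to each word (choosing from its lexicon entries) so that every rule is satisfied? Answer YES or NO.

NO

Candidates per position — 1:vreraush {Verb,Noun}; 2:klarp {Noun}; 3:vreraush {Verb,Noun}; 4:staum {Adv}; 5:prazaagep {Noun}.
Rule 2 cannot be satisfied by any choice of tags from the lexicon.
So there is no consistent tagging.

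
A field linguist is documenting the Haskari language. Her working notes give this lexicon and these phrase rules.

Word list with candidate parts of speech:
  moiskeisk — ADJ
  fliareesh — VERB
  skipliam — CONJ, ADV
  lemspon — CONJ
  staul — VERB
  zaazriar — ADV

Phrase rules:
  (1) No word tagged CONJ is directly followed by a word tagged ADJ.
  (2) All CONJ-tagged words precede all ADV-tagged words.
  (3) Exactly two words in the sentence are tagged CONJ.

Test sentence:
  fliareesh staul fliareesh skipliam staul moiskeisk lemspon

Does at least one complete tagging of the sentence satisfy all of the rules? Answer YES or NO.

YES

Candidates per position — 1:fliareesh {VERB}; 2:staul {VERB}; 3:fliareesh {VERB}; 4:skipliam {CONJ,ADV}; 5:staul {VERB}; 6:moiskeisk {ADJ}; 7:lemspon {CONJ}.
One satisfying assignment: VERB VERB VERB CONJ VERB ADJ CONJ.
Checking: rule 1 satisfied; rule 2 satisfied; rule 3 satisfied.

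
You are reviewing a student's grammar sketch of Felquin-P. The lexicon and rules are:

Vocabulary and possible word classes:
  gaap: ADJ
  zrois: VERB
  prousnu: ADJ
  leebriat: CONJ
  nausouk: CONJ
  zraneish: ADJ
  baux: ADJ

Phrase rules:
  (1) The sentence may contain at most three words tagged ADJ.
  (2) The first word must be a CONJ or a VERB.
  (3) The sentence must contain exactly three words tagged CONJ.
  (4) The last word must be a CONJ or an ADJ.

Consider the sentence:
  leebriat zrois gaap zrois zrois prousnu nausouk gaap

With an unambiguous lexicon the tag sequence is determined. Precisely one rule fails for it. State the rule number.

Fixed tagging: CONJ VERB ADJ VERB VERB ADJ CONJ ADJ.
Rule check: R1 pass, R2 pass, R3 fail, R4 pass.
Only rule 3 fails.

3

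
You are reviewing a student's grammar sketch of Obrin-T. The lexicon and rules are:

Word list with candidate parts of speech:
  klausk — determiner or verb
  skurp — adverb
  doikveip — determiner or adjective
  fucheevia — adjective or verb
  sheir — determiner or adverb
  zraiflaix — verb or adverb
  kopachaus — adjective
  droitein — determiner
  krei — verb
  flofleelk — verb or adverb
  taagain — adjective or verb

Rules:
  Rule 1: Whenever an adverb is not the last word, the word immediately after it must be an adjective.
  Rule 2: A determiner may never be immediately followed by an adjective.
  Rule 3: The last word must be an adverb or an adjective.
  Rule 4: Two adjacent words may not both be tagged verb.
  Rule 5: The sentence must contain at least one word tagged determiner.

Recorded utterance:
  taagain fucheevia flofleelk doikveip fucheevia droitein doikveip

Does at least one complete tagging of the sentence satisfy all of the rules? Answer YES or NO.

Candidates per position — 1:taagain {adjective,verb}; 2:fucheevia {adjective,verb}; 3:flofleelk {verb,adverb}; 4:doikveip {determiner,adjective}; 5:fucheevia {adjective,verb}; 6:droitein {determiner}; 7:doikveip {determiner,adjective}.
Every candidate sequence violates at least one rule; no consistent tagging exists.

NO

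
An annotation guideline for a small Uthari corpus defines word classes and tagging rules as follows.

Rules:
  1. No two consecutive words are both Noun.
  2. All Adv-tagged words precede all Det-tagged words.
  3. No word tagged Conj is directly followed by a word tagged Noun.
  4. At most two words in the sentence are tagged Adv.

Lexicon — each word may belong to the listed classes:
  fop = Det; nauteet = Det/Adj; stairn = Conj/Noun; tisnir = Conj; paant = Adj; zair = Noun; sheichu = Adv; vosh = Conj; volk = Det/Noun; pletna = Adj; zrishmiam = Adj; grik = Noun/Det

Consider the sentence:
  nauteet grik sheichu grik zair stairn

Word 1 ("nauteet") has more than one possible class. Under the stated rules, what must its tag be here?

Adj

Candidates per position — 1:nauteet {Det,Adj}; 2:grik {Noun,Det}; 3:sheichu {Adv}; 4:grik {Noun,Det}; 5:zair {Noun}; 6:stairn {Conj,Noun}.
At position 1, choosing Det makes rule 2 impossible to satisfy; hence Adj.
At position 2, choosing Det makes rule 2 impossible to satisfy; hence Noun.
At position 4, choosing Noun makes rule 1 impossible to satisfy; hence Det.
At position 6, choosing Noun makes rule 1 impossible to satisfy; hence Conj.
So the tagging must be: Adj Noun Adv Det Noun Conj.
Check: rule 1 ok; rule 2 ok; rule 3 ok; rule 4 ok.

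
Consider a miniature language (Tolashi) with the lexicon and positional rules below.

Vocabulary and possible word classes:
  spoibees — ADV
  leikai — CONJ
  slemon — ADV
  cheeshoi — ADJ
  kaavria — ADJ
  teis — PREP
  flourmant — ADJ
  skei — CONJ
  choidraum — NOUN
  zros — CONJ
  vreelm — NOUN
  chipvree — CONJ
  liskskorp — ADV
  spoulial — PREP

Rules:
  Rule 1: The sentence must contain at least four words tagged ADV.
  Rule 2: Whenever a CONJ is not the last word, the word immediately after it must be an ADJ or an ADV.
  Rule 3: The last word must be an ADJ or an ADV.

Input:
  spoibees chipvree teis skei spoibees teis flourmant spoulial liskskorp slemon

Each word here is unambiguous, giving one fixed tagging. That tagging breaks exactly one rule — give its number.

2

Fixed tagging: ADV CONJ PREP CONJ ADV PREP ADJ PREP ADV ADV.
Checking each rule: R1 ✓, R2 ✗, R3 ✓.
Only rule 2 fails.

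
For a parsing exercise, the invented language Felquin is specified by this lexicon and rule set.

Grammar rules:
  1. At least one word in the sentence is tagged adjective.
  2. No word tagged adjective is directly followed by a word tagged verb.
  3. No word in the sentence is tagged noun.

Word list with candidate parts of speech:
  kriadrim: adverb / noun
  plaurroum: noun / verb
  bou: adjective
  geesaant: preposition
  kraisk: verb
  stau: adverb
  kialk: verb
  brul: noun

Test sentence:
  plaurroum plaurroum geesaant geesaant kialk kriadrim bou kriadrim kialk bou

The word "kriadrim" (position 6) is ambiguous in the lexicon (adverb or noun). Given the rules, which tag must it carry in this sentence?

Candidates per position — 1:plaurroum {noun,verb}; 2:plaurroum {noun,verb}; 3:geesaant {preposition}; 4:geesaant {preposition}; 5:kialk {verb}; 6:kriadrim {adverb,noun}; 7:bou {adjective}; 8:kriadrim {adverb,noun}; 9:kialk {verb}; 10:bou {adjective}.
If word 1 were noun, no tagging could satisfy rule 3; so word 1 is verb.
If word 2 were noun, no tagging could satisfy rule 3; so word 2 is verb.
If word 6 were noun, no tagging could satisfy rule 3; so word 6 is adverb.
If word 8 were noun, no tagging could satisfy rule 3; so word 8 is adverb.
That leaves exactly one tagging: verb verb preposition preposition verb adverb adjective adverb verb adjective.
Verifying each rule — rule 1 ✓; rule 2 ✓; rule 3 ✓.

adverb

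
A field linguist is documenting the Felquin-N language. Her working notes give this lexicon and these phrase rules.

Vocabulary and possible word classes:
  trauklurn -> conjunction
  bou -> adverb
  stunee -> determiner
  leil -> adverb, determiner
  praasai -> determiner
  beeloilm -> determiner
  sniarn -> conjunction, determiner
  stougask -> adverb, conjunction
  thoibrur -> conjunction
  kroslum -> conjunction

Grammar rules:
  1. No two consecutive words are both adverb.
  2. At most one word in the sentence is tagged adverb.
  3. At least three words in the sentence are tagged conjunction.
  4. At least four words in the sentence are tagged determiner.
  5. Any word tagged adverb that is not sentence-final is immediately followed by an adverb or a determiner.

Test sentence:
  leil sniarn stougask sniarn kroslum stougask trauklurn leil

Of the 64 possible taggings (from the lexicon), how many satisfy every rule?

Candidates per position — 1:leil {adverb,determiner}; 2:sniarn {conjunction,determiner}; 3:stougask {adverb,conjunction}; 4:sniarn {conjunction,determiner}; 5:kroslum {conjunction}; 6:stougask {adverb,conjunction}; 7:trauklurn {conjunction}; 8:leil {adverb,determiner}.
There are 64 candidate sequences in total.
The sequences that satisfy every rule: determiner determiner adverb determiner conjunction conjunction conjunction determiner; determiner determiner conjunction determiner conjunction conjunction conjunction determiner.
Count = 2.

2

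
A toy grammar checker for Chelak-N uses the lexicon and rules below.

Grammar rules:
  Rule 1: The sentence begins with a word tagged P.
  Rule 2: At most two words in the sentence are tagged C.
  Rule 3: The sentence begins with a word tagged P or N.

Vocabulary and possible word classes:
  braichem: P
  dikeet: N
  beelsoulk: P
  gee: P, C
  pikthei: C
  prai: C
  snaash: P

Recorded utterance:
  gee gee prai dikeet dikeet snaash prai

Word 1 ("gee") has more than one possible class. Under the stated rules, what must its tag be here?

Candidates per position — 1:gee {P,C}; 2:gee {P,C}; 3:prai {C}; 4:dikeet {N}; 5:dikeet {N}; 6:snaash {P}; 7:prai {C}.
At position 1, choosing C makes rule 1 impossible to satisfy; hence P.
At position 2, choosing C makes rule 2 impossible to satisfy; hence P.
The only consistent sequence is: P P C N N P C.
Checking: rule 1 ✓; rule 2 ✓; rule 3 ✓.

P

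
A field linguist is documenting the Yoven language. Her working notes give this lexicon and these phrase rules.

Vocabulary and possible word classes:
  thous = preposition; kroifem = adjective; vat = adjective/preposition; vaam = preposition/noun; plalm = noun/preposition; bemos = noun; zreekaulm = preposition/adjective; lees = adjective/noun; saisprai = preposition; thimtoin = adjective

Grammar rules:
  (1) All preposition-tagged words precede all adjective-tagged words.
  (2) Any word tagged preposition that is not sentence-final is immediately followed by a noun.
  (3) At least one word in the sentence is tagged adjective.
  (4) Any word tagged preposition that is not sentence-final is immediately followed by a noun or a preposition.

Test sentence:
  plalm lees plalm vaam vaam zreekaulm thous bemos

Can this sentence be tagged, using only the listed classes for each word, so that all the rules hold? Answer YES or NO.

Candidates per position — 1:plalm {noun,preposition}; 2:lees {adjective,noun}; 3:plalm {noun,preposition}; 4:vaam {preposition,noun}; 5:vaam {preposition,noun}; 6:zreekaulm {preposition,adjective}; 7:thous {preposition}; 8:bemos {noun}.
Every candidate sequence violates at least one rule; no consistent tagging exists.

NO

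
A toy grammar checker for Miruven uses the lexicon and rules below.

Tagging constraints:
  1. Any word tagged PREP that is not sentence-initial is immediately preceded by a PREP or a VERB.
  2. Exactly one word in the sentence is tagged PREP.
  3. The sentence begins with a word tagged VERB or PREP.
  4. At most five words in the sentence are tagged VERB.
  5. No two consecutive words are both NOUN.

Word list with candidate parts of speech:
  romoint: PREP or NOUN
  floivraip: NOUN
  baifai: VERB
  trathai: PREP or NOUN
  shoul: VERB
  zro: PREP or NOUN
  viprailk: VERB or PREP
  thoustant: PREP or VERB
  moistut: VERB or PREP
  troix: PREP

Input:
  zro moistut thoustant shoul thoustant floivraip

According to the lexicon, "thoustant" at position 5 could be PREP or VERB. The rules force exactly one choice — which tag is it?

Candidates per position — 1:zro {PREP,NOUN}; 2:moistut {VERB,PREP}; 3:thoustant {PREP,VERB}; 4:shoul {VERB}; 5:thoustant {PREP,VERB}; 6:floivraip {NOUN}.
Word 1 cannot be NOUN — rule 3 would then fail for every completion. It is PREP.
Word 2 cannot be PREP — rule 2 would then fail for every completion. It is VERB.
Word 3 cannot be PREP — rule 2 would then fail for every completion. It is VERB.
Word 5 cannot be PREP — rule 2 would then fail for every completion. It is VERB.
The only consistent sequence is: PREP VERB VERB VERB VERB NOUN.
Rule-by-rule: rule 1 ok; rule 2 ok; rule 3 ok; rule 4 ok; rule 5 ok.

VERB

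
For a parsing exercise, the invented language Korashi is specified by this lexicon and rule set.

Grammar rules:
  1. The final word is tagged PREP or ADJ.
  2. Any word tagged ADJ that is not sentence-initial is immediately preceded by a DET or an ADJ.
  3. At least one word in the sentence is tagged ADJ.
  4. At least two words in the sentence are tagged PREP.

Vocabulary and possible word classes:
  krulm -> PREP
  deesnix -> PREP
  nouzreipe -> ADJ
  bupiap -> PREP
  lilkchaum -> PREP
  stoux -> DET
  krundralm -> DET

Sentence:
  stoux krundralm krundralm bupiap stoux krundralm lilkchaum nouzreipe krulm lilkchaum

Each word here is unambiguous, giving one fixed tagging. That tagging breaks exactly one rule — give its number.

Fixed tagging: DET DET DET PREP DET DET PREP ADJ PREP PREP.
Rule check: R1 holds, R2 violated, R3 holds, R4 holds.
Only rule 2 fails.

2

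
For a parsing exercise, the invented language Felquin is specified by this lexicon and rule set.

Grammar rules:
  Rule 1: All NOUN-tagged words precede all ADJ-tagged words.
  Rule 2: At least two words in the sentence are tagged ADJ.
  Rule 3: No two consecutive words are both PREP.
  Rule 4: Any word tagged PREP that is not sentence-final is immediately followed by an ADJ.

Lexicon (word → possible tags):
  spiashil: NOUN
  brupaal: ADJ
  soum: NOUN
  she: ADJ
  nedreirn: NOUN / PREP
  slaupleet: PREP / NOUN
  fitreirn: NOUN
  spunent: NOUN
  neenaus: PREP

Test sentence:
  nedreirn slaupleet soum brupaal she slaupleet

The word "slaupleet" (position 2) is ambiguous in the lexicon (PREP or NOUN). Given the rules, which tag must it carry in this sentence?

Candidates per position — 1:nedreirn {NOUN,PREP}; 2:slaupleet {PREP,NOUN}; 3:soum {NOUN}; 4:brupaal {ADJ}; 5:she {ADJ}; 6:slaupleet {PREP,NOUN}.
Word 1 cannot be PREP — rule 4 would then fail for every completion. It is NOUN.
Word 2 cannot be PREP — rule 4 would then fail for every completion. It is NOUN.
Word 6 cannot be NOUN — rule 1 would then fail for every completion. It is PREP.
The unique satisfying tagging is: NOUN NOUN NOUN ADJ ADJ PREP.
Rule-by-rule: rule 1 satisfied; rule 2 satisfied; rule 3 satisfied; rule 4 satisfied.

NOUN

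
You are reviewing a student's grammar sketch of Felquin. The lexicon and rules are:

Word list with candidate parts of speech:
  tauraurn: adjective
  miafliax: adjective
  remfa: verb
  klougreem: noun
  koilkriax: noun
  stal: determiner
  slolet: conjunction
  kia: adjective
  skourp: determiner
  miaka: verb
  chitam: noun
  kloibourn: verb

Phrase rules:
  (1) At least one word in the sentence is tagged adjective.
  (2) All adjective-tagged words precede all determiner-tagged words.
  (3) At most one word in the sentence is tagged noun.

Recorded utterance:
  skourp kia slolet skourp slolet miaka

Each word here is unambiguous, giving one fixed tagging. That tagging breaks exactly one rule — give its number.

Fixed tagging: determiner adjective conjunction determiner conjunction verb.
Checking each rule: R1 ✓, R2 ✗, R3 ✓.
Only rule 2 fails.

2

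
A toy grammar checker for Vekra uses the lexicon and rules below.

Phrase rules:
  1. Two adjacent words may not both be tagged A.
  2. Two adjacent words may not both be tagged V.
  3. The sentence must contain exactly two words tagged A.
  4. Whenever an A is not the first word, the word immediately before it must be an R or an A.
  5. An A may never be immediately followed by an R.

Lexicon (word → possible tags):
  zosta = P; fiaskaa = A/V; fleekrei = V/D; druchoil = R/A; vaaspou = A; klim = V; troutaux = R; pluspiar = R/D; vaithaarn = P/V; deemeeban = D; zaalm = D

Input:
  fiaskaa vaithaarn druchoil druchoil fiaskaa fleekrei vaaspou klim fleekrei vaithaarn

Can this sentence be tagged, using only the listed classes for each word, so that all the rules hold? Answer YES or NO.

Candidates per position — 1:fiaskaa {A,V}; 2:vaithaarn {P,V}; 3:druchoil {R,A}; 4:druchoil {R,A}; 5:fiaskaa {A,V}; 6:fleekrei {V,D}; 7:vaaspou {A}; 8:klim {V}; 9:fleekrei {V,D}; 10:vaithaarn {P,V}.
Rule 4 cannot be satisfied by any choice of tags from the lexicon.
So there is no consistent tagging.

NO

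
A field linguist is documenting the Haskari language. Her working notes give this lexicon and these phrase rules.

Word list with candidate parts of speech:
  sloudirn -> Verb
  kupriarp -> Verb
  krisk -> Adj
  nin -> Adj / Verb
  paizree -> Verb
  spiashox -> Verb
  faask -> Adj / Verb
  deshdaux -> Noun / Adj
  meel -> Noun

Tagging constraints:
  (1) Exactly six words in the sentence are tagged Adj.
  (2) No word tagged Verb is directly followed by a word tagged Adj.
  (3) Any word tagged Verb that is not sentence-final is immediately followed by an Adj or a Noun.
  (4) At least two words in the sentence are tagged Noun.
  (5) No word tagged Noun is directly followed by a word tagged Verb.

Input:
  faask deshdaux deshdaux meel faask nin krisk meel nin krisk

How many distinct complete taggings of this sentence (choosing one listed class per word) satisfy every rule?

2

Candidates per position — 1:faask {Adj,Verb}; 2:deshdaux {Noun,Adj}; 3:deshdaux {Noun,Adj}; 4:meel {Noun}; 5:faask {Adj,Verb}; 6:nin {Adj,Verb}; 7:krisk {Adj}; 8:meel {Noun}; 9:nin {Adj,Verb}; 10:krisk {Adj}.
There are 64 candidate sequences in total.
The sequences that satisfy every rule: Adj Noun Noun Noun Adj Adj Adj Noun Adj Adj; Verb Noun Adj Noun Adj Adj Adj Noun Adj Adj.
Count = 2.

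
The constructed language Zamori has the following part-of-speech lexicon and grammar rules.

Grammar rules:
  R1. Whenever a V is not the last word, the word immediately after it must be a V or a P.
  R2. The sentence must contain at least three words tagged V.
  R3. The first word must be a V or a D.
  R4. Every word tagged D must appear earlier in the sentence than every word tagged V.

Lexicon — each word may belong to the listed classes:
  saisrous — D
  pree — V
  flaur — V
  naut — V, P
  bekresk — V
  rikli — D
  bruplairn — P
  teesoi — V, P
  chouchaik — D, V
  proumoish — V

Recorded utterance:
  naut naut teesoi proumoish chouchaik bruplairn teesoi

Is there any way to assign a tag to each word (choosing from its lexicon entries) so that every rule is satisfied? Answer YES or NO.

YES

Candidates per position — 1:naut {V,P}; 2:naut {V,P}; 3:teesoi {V,P}; 4:proumoish {V}; 5:chouchaik {D,V}; 6:bruplairn {P}; 7:teesoi {V,P}.
One satisfying assignment: V P V V V P P.
Rule-by-rule: rule 1 satisfied; rule 2 satisfied; rule 3 satisfied; rule 4 satisfied.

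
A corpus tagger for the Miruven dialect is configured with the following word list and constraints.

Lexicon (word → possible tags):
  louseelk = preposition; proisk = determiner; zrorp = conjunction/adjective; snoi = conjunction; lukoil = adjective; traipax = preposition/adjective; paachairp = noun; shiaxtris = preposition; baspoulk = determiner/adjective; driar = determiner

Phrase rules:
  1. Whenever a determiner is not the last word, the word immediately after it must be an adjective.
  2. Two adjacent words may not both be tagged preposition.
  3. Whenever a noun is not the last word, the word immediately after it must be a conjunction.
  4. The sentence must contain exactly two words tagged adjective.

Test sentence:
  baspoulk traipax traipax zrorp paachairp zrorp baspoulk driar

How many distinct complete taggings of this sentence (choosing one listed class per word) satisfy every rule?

Candidates per position — 1:baspoulk {determiner,adjective}; 2:traipax {preposition,adjective}; 3:traipax {preposition,adjective}; 4:zrorp {conjunction,adjective}; 5:paachairp {noun}; 6:zrorp {conjunction,adjective}; 7:baspoulk {determiner,adjective}; 8:driar {determiner}.
There are 64 candidate sequences in total.
The sequences that satisfy every rule: determiner adjective preposition conjunction noun conjunction adjective determiner.
Count = 1.

1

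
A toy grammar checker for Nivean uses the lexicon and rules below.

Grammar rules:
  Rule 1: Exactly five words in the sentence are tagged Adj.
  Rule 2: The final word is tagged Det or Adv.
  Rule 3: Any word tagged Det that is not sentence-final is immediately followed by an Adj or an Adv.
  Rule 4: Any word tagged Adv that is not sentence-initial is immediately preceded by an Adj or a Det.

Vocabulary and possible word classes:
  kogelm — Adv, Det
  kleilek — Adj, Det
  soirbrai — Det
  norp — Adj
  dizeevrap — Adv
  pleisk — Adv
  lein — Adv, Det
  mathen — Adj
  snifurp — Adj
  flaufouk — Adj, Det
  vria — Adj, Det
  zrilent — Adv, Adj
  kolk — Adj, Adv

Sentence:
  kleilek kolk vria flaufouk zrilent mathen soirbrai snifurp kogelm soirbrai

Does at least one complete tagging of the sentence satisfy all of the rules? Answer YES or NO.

YES

Candidates per position — 1:kleilek {Adj,Det}; 2:kolk {Adj,Adv}; 3:vria {Adj,Det}; 4:flaufouk {Adj,Det}; 5:zrilent {Adv,Adj}; 6:mathen {Adj}; 7:soirbrai {Det}; 8:snifurp {Adj}; 9:kogelm {Adv,Det}; 10:soirbrai {Det}.
One satisfying assignment: Det Adj Adj Adj Adv Adj Det Adj Adv Det.
Verifying each rule — rule 1 holds; rule 2 holds; rule 3 holds; rule 4 holds.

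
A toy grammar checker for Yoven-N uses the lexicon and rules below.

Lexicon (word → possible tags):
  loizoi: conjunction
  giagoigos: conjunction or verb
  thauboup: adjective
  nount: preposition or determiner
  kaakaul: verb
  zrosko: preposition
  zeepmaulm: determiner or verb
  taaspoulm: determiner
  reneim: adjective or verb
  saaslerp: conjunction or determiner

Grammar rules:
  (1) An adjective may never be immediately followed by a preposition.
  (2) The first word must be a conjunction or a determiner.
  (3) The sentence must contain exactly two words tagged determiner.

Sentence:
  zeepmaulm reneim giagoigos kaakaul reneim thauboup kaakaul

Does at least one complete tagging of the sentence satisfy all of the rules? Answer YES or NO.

NO

Candidates per position — 1:zeepmaulm {determiner,verb}; 2:reneim {adjective,verb}; 3:giagoigos {conjunction,verb}; 4:kaakaul {verb}; 5:reneim {adjective,verb}; 6:thauboup {adjective}; 7:kaakaul {verb}.
Rule 3 cannot be satisfied by any choice of tags from the lexicon.
So there is no consistent tagging.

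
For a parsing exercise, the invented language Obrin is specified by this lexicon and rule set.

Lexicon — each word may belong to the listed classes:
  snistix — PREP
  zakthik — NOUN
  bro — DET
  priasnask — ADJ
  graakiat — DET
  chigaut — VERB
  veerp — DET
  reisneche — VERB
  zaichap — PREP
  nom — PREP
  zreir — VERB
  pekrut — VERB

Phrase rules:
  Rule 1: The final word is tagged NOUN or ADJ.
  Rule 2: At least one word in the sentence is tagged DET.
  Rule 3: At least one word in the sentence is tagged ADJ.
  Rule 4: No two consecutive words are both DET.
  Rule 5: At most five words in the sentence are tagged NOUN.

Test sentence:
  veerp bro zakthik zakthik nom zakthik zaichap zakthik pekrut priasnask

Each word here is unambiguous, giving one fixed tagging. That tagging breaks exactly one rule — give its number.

4

Fixed tagging: DET DET NOUN NOUN PREP NOUN PREP NOUN VERB ADJ.
Applying the rules: R1 pass, R2 pass, R3 pass, R4 fail, R5 pass.
Only rule 4 fails.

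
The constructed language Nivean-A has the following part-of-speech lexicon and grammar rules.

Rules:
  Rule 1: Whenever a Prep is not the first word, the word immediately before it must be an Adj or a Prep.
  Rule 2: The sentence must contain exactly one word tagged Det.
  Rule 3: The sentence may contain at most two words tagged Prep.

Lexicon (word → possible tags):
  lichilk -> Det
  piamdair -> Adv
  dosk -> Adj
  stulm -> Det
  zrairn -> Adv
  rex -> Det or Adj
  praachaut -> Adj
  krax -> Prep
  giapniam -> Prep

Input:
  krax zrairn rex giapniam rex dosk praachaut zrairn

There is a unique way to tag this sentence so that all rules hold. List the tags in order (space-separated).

Prep Adv Adj Prep Det Adj Adj Adv

Candidates per position — 1:krax {Prep}; 2:zrairn {Adv}; 3:rex {Det,Adj}; 4:giapniam {Prep}; 5:rex {Det,Adj}; 6:dosk {Adj}; 7:praachaut {Adj}; 8:zrairn {Adv}.
Position 3: Det is ruled out by rule 1; that leaves Adj.
Position 5: Adj is ruled out by rule 2; that leaves Det.
So the tagging must be: Prep Adv Adj Prep Det Adj Adj Adv.
Checking: rule 1 ✓; rule 2 ✓; rule 3 ✓.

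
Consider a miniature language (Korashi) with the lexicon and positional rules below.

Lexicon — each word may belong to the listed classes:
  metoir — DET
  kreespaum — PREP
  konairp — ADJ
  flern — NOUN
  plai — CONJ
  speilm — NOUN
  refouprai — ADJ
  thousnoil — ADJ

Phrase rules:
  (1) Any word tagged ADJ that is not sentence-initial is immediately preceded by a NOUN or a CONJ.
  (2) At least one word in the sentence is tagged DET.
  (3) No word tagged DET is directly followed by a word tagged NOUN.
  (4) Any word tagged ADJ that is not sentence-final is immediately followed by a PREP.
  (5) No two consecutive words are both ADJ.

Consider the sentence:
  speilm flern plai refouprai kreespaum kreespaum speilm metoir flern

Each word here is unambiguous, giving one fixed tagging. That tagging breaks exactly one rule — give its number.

Fixed tagging: NOUN NOUN CONJ ADJ PREP PREP NOUN DET NOUN.
Rule check: R1 ok, R2 ok, R3 fails, R4 ok, R5 ok.
Only rule 3 fails.

3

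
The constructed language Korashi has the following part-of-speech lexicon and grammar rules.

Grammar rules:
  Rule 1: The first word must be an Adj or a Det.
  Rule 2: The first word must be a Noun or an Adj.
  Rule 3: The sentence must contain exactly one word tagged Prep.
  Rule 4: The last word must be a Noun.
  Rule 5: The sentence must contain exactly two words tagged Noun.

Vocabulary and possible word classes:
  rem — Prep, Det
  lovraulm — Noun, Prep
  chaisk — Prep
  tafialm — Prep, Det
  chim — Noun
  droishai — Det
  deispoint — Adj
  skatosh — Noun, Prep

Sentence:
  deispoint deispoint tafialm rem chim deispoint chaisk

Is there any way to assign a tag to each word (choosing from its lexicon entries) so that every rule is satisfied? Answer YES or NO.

Candidates per position — 1:deispoint {Adj}; 2:deispoint {Adj}; 3:tafialm {Prep,Det}; 4:rem {Prep,Det}; 5:chim {Noun}; 6:deispoint {Adj}; 7:chaisk {Prep}.
Rule 4 cannot be satisfied by any choice of tags from the lexicon.
So there is no consistent tagging.

NO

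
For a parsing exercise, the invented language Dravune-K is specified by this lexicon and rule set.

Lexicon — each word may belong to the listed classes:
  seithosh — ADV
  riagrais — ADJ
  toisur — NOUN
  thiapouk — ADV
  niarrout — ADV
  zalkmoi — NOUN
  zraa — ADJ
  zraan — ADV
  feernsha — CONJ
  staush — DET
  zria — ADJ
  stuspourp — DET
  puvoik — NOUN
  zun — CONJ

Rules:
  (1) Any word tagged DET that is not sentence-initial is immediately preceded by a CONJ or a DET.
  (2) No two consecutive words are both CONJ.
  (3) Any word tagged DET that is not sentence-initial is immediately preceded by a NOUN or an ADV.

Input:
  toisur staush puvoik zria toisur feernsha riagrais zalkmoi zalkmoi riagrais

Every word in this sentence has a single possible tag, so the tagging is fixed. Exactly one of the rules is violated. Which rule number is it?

Fixed tagging: NOUN DET NOUN ADJ NOUN CONJ ADJ NOUN NOUN ADJ.
Rule check: R1 violated, R2 holds, R3 holds.
Only rule 1 fails.

1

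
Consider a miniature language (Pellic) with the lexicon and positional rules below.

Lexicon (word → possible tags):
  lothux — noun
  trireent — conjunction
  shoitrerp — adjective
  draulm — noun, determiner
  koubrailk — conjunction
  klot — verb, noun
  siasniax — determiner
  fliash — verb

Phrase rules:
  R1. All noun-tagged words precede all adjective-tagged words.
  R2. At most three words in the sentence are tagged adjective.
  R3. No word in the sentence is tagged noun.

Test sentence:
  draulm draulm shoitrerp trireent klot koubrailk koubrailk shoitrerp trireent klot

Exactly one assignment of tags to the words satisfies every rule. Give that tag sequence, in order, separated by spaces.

Candidates per position — 1:draulm {noun,determiner}; 2:draulm {noun,determiner}; 3:shoitrerp {adjective}; 4:trireent {conjunction}; 5:klot {verb,noun}; 6:koubrailk {conjunction}; 7:koubrailk {conjunction}; 8:shoitrerp {adjective}; 9:trireent {conjunction}; 10:klot {verb,noun}.
If word 1 were noun, no tagging could satisfy rule 3; so word 1 is determiner.
If word 2 were noun, no tagging could satisfy rule 3; so word 2 is determiner.
If word 5 were noun, no tagging could satisfy rule 1; so word 5 is verb.
If word 10 were noun, no tagging could satisfy rule 1; so word 10 is verb.
The only consistent sequence is: determiner determiner adjective conjunction verb conjunction conjunction adjective conjunction verb.
Check: rule 1 ✓; rule 2 ✓; rule 3 ✓.

determiner determiner adjective conjunction verb conjunction conjunction adjective conjunction verb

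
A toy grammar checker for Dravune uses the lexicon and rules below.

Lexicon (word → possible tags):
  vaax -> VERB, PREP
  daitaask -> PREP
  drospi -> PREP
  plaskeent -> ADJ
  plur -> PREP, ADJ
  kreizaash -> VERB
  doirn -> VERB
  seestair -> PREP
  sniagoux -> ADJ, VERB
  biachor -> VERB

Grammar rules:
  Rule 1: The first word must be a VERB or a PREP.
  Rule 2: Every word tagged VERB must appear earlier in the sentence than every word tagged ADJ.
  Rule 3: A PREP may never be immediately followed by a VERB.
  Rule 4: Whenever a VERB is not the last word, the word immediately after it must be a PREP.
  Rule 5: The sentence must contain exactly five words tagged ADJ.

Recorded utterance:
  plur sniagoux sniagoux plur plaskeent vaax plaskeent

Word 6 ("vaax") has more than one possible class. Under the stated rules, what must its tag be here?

Candidates per position — 1:plur {PREP,ADJ}; 2:sniagoux {ADJ,VERB}; 3:sniagoux {ADJ,VERB}; 4:plur {PREP,ADJ}; 5:plaskeent {ADJ}; 6:vaax {VERB,PREP}; 7:plaskeent {ADJ}.
Position 1: ADJ is ruled out by rule 1; that leaves PREP.
Position 2: VERB is ruled out by rule 3; that leaves ADJ.
Position 3: VERB is ruled out by rule 2; that leaves ADJ.
Position 4: PREP is ruled out by rule 5; that leaves ADJ.
Position 6: VERB is ruled out by rule 2; that leaves PREP.
That leaves exactly one tagging: PREP ADJ ADJ ADJ ADJ PREP ADJ.
Rule-by-rule: rule 1 ok; rule 2 ok; rule 3 ok; rule 4 ok; rule 5 ok.

PREP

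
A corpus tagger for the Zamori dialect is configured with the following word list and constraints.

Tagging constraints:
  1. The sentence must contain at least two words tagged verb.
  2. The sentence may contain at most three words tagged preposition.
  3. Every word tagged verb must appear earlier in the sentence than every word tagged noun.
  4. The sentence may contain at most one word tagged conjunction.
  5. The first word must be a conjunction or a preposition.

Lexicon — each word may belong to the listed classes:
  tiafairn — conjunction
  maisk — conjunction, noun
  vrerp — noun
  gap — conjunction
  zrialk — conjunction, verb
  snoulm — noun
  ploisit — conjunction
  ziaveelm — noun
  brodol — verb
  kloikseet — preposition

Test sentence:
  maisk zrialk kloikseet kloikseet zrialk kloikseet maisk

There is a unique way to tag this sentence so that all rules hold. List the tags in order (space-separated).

conjunction verb preposition preposition verb preposition noun

Candidates per position — 1:maisk {conjunction,noun}; 2:zrialk {conjunction,verb}; 3:kloikseet {preposition}; 4:kloikseet {preposition}; 5:zrialk {conjunction,verb}; 6:kloikseet {preposition}; 7:maisk {conjunction,noun}.
At position 1, choosing noun makes rule 5 impossible to satisfy; hence conjunction.
At position 2, choosing conjunction makes rule 1 impossible to satisfy; hence verb.
At position 5, choosing conjunction makes rule 1 impossible to satisfy; hence verb.
At position 7, choosing conjunction makes rule 4 impossible to satisfy; hence noun.
That leaves exactly one tagging: conjunction verb preposition preposition verb preposition noun.
Check: rule 1 satisfied; rule 2 satisfied; rule 3 satisfied; rule 4 satisfied; rule 5 satisfied.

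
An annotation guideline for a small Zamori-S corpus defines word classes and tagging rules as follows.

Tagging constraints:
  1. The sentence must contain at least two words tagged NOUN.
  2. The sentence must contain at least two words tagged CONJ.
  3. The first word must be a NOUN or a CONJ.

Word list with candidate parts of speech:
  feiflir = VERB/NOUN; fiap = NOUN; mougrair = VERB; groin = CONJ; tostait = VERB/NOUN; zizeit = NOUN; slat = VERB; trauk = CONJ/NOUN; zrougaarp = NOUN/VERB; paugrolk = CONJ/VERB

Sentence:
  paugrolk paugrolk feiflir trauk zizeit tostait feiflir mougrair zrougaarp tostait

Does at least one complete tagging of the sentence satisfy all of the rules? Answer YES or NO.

Candidates per position — 1:paugrolk {CONJ,VERB}; 2:paugrolk {CONJ,VERB}; 3:feiflir {VERB,NOUN}; 4:trauk {CONJ,NOUN}; 5:zizeit {NOUN}; 6:tostait {VERB,NOUN}; 7:feiflir {VERB,NOUN}; 8:mougrair {VERB}; 9:zrougaarp {NOUN,VERB}; 10:tostait {VERB,NOUN}.
One satisfying assignment: CONJ CONJ VERB NOUN NOUN VERB NOUN VERB NOUN NOUN.
Verifying each rule — rule 1 ✓; rule 2 ✓; rule 3 ✓.

YES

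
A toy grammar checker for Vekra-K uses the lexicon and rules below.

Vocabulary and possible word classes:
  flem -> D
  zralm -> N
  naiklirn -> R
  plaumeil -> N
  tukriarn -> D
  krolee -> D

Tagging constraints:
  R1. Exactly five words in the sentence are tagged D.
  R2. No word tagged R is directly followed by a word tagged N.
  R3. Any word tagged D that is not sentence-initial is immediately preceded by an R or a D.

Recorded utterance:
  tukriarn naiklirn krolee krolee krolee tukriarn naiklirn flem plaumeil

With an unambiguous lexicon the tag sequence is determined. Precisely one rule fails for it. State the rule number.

1

Fixed tagging: D R D D D D R D N.
Rule check: R1 fail, R2 pass, R3 pass.
Only rule 1 fails.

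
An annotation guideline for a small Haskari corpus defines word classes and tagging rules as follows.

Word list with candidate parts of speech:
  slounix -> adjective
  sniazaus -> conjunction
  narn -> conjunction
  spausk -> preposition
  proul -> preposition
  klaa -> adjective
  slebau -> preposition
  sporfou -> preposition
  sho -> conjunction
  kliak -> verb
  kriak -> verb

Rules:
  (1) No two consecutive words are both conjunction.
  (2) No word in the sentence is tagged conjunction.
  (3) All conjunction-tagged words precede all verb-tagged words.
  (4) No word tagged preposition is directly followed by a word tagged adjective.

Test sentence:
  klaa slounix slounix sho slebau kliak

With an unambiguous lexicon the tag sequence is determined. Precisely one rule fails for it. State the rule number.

2

Fixed tagging: adjective adjective adjective conjunction preposition verb.
Rule check: R1 ✓, R2 ✗, R3 ✓, R4 ✓.
Only rule 2 fails.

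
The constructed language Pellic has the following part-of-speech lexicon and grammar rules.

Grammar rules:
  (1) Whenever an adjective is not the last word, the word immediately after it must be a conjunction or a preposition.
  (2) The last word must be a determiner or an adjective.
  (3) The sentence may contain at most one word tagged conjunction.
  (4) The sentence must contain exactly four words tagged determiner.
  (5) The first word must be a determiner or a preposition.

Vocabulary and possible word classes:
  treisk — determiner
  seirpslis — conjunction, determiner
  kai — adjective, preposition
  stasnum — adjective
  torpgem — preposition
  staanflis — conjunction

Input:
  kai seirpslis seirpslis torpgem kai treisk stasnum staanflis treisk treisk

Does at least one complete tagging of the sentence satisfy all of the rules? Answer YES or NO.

Candidates per position — 1:kai {adjective,preposition}; 2:seirpslis {conjunction,determiner}; 3:seirpslis {conjunction,determiner}; 4:torpgem {preposition}; 5:kai {adjective,preposition}; 6:treisk {determiner}; 7:stasnum {adjective}; 8:staanflis {conjunction}; 9:treisk {determiner}; 10:treisk {determiner}.
Every candidate sequence violates at least one rule; no consistent tagging exists.

NO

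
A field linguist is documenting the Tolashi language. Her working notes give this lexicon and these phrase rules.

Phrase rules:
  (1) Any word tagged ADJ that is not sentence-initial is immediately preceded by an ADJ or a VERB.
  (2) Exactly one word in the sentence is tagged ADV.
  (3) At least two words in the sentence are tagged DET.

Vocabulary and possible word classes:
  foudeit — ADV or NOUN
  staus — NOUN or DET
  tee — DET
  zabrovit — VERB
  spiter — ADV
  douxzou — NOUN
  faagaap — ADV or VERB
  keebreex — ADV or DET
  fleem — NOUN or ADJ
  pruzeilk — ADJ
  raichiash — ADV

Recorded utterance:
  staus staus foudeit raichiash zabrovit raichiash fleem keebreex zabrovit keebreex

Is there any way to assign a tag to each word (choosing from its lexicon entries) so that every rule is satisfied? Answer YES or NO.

Candidates per position — 1:staus {NOUN,DET}; 2:staus {NOUN,DET}; 3:foudeit {ADV,NOUN}; 4:raichiash {ADV}; 5:zabrovit {VERB}; 6:raichiash {ADV}; 7:fleem {NOUN,ADJ}; 8:keebreex {ADV,DET}; 9:zabrovit {VERB}; 10:keebreex {ADV,DET}.
Rule 2 cannot be satisfied by any choice of tags from the lexicon.
So there is no consistent tagging.

NO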